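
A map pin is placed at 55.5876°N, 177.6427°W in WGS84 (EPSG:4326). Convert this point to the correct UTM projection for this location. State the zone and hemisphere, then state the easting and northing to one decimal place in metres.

Zone 1N: E 459490.7 m, N 6160369.6 m

Longitude -177.6427° lies in the 6° band [-180°, -174°), giving zone 1; latitude is north of the equator, so 1N.
Zone 1 central meridian λ₀ = 6×1 − 183 = -177°; Δλ = -0.6427°.
Transverse Mercator on WGS84 with k₀ = 0.9996 gives E = 459490.728 m, N = 6160369.574 m.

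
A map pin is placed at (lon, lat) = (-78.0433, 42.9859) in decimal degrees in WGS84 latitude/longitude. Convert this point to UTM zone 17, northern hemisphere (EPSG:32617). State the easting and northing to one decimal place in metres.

Zone 17 central meridian λ₀ = 6×17 − 183 = -81°; Δλ = +2.9567°.
Transverse Mercator on WGS84 with k₀ = 0.9996 gives E = 741058.522 m, N = 4763491.760 m.

E 741058.5 m, N 4763491.8 m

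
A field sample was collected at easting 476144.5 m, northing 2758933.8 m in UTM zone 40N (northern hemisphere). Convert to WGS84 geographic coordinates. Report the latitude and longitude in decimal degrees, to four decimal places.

lat 24.9455°, lon 56.7637°

Zone 40N: λ₀ = 57°, k₀ = 0.9996, false easting 500000 m.
Meridian distance M = (N − FN)/k₀ = 2760037.8 m.
Inverse transverse Mercator on WGS84 gives φ = 24.94549991°, λ = 56.76370016°.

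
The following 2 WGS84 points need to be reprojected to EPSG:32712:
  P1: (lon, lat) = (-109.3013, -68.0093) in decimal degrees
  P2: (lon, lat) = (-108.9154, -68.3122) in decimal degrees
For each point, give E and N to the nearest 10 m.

P1: E 570980 m, N 2455120 m; P2: E 585960 m, N 2420870 m

UTM zone 12S: λ₀ = -111°, k₀ = 0.9996.
P1 (-68.0093°, -109.3013°) → (570977.829, 2455123.122) m.
P2 (-68.3122°, -108.9154°) → (585957.001, 2420874.314) m.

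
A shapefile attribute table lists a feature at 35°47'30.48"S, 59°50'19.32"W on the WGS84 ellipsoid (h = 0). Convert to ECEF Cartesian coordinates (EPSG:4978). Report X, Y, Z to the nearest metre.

X 2602389 m, Y -4478308 m, Z -3709478 m

WGS84: a = 6378137 m, e² = 0.006694380; N(φ) = a/√(1−e²sin²φ) = 6385451.713 m.
X = (N+h)·cosφ·cosλ = 2602389.386 m; Y = (N+h)·cosφ·sinλ = -4478307.608 m; Z = (N(1−e²)+h)·sinφ = -3709477.732 m.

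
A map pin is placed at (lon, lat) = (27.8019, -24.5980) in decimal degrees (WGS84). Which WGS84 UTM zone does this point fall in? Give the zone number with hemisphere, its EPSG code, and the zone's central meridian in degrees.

Zone 35S (EPSG:32735), central meridian 27°

UTM zone = ⌊(λ + 180)/6⌋ + 1; 27.8019° ∈ [24°, 30°) → zone 35.
Hemisphere: S (φ < 0).
Central meridian λ₀ = 6×35 − 183 = 27°.
EPSG code: 32735.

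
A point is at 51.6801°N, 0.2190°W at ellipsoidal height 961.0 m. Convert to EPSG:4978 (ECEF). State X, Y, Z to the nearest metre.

X 3963514 m, Y -15150 m, Z 4981566 m

WGS84: a = 6378137 m, e² = 0.006694380; N(φ) = a/√(1−e²sin²φ) = 6391318.730 m.
X = (N+h)·cosφ·cosλ = 3963514.087 m; Y = (N+h)·cosφ·sinλ = -15149.699 m; Z = (N(1−e²)+h)·sinφ = 4981565.605 m.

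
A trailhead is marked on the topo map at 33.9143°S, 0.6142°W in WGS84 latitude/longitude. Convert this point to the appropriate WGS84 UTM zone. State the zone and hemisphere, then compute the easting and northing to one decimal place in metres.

Zone 30S: E 720568.7 m, N 6244783.1 m

Longitude -0.6142° lies in the 6° band [-6°, 0°), giving zone 30; latitude is south of the equator, so 30S.
Zone 30 central meridian λ₀ = 6×30 − 183 = -3°; Δλ = +2.3858°.
Transverse Mercator on WGS84 with k₀ = 0.9996 gives E = 720568.717 m, N = 6244783.058 m.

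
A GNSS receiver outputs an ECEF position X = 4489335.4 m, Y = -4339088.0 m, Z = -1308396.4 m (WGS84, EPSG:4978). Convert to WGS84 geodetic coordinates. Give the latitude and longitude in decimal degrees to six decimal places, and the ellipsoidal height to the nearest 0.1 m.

λ = atan2(Y, X) = -44.02500021°; p = √(X²+Y²) = 6243542.0 m.
Bowring's method on WGS84 (a = 6378137 m, b = 6356752.314 m) gives φ = -11.91310002°, h = 1929.770 m.

lat -11.913100°, lon -44.025000°, h 1929.8 m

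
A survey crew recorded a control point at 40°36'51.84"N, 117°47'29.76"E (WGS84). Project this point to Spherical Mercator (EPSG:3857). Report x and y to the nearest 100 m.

Web Mercator is spherical with R = a = 6378137 m.
x = R·λ = 6378137 × 2.055851251 = 13112500.932 m.
y = R·ln tan(π/4 + φ/2) = 6378137 × 0.776971559 = 4955631.050 m.

x 13112500 m, y 4955600 m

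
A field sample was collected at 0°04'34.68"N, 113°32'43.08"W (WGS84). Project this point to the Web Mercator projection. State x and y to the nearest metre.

Web Mercator is spherical with R = a = 6378137 m.
x = R·λ = 6378137 × -1.981739335 = -12639804.978 m.
y = R·ln tan(π/4 + φ/2) = 6378137 × 0.001331687 = 8493.680 m.

x -12639805 m, y 8494 m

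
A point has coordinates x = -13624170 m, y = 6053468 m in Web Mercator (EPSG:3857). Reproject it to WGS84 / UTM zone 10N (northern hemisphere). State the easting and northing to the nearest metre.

Web Mercator inverse (R = 6378137 m) → φ = 47.67809850°, λ = -122.38800144°.
UTM 10N forward: E = 545935.532 m, N = 5280704.609 m.

E 545936 m, N 5280705 m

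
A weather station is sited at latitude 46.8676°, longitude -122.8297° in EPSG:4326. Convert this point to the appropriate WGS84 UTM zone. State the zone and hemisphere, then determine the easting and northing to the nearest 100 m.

Zone 10N: E 513000 m, N 5190500 m

Longitude -122.8297° lies in the 6° band [-126°, -120°), giving zone 10; latitude is north of the equator, so 10N.
Zone 10 central meridian λ₀ = 6×10 − 183 = -123°; Δλ = +0.1703°.
Transverse Mercator on WGS84 with k₀ = 0.9996 gives E = 512979.103 m, N = 5190465.226 m.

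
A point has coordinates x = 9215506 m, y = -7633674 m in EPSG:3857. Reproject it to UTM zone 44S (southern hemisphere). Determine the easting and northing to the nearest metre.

Web Mercator inverse (R = 6378137 m) → φ = -56.37620064°, λ = 82.78429891°.
UTM 44S forward: E = 610192.530 m, N = 3750620.097 m.

E 610193 m, N 3750620 m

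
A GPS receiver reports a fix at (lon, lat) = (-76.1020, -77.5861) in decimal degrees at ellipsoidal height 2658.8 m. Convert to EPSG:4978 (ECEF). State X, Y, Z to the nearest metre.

X 330529 m, Y -1335807 m, Z -6209763 m

WGS84: a = 6378137 m, e² = 0.006694380; N(φ) = a/√(1−e²sin²φ) = 6398597.273 m.
X = (N+h)·cosφ·cosλ = 330529.379 m; Y = (N+h)·cosφ·sinλ = -1335807.208 m; Z = (N(1−e²)+h)·sinφ = -6209762.521 m.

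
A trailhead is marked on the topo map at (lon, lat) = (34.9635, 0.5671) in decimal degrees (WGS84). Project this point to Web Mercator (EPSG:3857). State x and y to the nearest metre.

x 3892119 m, y 63130 m

Web Mercator is spherical with R = a = 6378137 m.
x = R·λ = 6378137 × 0.610228193 = 3892119.016 m.
y = R·ln tan(π/4 + φ/2) = 6378137 × 0.009897924 = 63130.314 m.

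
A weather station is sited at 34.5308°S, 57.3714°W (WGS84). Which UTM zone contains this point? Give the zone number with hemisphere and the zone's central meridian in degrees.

Zone 21S, central meridian -57°

UTM zone = ⌊(λ + 180)/6⌋ + 1; -57.3714° ∈ [-60°, -54°) → zone 21.
Hemisphere: S (φ < 0).
Central meridian λ₀ = 6×21 − 183 = -57°.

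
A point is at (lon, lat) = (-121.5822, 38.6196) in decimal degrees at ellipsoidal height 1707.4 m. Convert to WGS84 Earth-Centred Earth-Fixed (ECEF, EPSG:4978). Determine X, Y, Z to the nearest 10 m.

X -2613960 m, Y -4251890 m, Z 3960480 m

WGS84: a = 6378137 m, e² = 0.006694380; N(φ) = a/√(1−e²sin²φ) = 6386469.941 m.
X = (N+h)·cosφ·cosλ = -2613959.777 m; Y = (N+h)·cosφ·sinλ = -4251890.191 m; Z = (N(1−e²)+h)·sinφ = 3960476.686 m.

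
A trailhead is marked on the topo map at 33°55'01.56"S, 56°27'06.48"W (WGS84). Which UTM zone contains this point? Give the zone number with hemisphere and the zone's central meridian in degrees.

Zone 21S, central meridian -57°

UTM zone = ⌊(λ + 180)/6⌋ + 1; -56.4518° ∈ [-60°, -54°) → zone 21.
Hemisphere: S (φ < 0).
Central meridian λ₀ = 6×21 − 183 = -57°.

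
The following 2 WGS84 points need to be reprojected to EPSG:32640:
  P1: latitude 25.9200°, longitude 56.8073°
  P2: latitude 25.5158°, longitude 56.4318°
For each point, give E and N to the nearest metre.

UTM zone 40N: λ₀ = 57°, k₀ = 0.9996.
P1 (25.9200°, 56.8073°) → (480701.968, 2866838.579) m.
P2 (25.5158°, 56.4318°) → (442904.195, 2822185.492) m.

P1: E 480702 m, N 2866839 m; P2: E 442904 m, N 2822185 m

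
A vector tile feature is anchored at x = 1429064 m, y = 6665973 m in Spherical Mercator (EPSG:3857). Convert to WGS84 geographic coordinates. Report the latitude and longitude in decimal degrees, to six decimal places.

lat 51.251897°, lon 12.837500°

R = 6378137 m. λ = x/R = 12.83750033°.
φ = 2·arctan(exp(y/R)) − 90° = 2·arctan(2.84376) − 90° = 51.25189742°.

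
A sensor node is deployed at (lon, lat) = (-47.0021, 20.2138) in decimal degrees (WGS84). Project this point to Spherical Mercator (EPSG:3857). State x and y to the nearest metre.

Web Mercator is spherical with R = a = 6378137 m.
x = R·λ = 6378137 × -0.820341400 = -5232249.838 m.
y = R·ln tan(π/4 + φ/2) = 6378137 × 0.360352207 = 2298375.746 m.

x -5232250 m, y 2298376 m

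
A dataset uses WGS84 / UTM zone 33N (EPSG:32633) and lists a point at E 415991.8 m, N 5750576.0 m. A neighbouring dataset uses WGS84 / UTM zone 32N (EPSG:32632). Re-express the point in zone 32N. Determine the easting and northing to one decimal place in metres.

UTM 33N → geographic: φ = 51.89960014°, λ = 13.77899995°.
UTM 32N (λ₀ = 9°) forward: E = 828723.416 m, N = 5760670.883 m.

E 828723.4 m, N 5760670.9 m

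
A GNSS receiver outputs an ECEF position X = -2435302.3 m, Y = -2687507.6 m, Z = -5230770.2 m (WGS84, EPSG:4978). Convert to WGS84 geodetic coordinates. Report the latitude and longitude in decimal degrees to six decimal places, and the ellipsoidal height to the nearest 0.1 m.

lat -55.444400°, lon -132.181500°, h 1417.0 m

λ = atan2(Y, X) = -132.18149966°; p = √(X²+Y²) = 3626760.9 m.
Bowring's method on WGS84 (a = 6378137 m, b = 6356752.314 m) gives φ = -55.44440017°, h = 1416.995 m.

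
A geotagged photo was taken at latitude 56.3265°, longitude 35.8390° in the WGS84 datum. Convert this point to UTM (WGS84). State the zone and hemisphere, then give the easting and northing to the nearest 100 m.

Longitude 35.8390° lies in the 6° band [30°, 36°), giving zone 36; latitude is north of the equator, so 36N.
Zone 36 central meridian λ₀ = 6×36 − 183 = 33°; Δλ = +2.8390°.
Transverse Mercator on WGS84 with k₀ = 0.9996 gives E = 675538.933 m, N = 6246039.577 m.

Zone 36N: E 675500 m, N 6246000 m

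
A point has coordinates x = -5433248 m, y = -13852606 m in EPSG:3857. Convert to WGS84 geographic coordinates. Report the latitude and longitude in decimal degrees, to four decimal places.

lat -76.9970°, lon -48.8077°

R = 6378137 m. λ = x/R = -48.80769721°.
φ = 2·arctan(exp(y/R)) − 90° = 2·arctan(0.11396) − 90° = -76.99699960°.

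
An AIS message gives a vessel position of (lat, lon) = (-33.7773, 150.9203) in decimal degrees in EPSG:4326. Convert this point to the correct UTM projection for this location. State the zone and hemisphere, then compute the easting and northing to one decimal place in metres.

Zone 56S: E 307428.2 m, N 6260592.5 m

Longitude 150.9203° lies in the 6° band [150°, 156°), giving zone 56; latitude is south of the equator, so 56S.
Zone 56 central meridian λ₀ = 6×56 − 183 = 153°; Δλ = -2.0797°.
Transverse Mercator on WGS84 with k₀ = 0.9996 gives E = 307428.199 m, N = 6260592.523 m.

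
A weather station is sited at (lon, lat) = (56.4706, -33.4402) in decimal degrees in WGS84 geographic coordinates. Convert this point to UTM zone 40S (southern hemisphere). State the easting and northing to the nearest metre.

E 450792 m, N 6299785 m

Zone 40 central meridian λ₀ = 6×40 − 183 = 57°; Δλ = -0.5294°.
Transverse Mercator on WGS84 with k₀ = 0.9996 gives E = 450792.421 m, N = 6299785.437 m.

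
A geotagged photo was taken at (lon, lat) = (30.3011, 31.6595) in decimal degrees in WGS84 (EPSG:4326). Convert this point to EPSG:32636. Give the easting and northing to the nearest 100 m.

Zone 36 central meridian λ₀ = 6×36 − 183 = 33°; Δλ = -2.6989°.
Transverse Mercator on WGS84 with k₀ = 0.9996 gives E = 244094.069 m, N = 3505859.787 m.

E 244100 m, N 3505900 m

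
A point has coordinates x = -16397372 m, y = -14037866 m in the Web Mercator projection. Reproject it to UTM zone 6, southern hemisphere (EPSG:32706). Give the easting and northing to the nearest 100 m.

E 492700 m, N 1412300 m

Web Mercator inverse (R = 6378137 m) → φ = -77.36620063°, λ = -147.30009887°.
UTM 6S forward: E = 492672.853 m, N = 1412342.401 m.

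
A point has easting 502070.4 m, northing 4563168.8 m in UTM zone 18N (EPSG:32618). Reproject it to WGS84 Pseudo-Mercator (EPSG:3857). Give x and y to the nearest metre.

Unproject from UTM 18N (λ₀ = -75°) → φ = 41.21989992°, λ = -74.97529986°.
Web Mercator (R = 6378137 m): x = -8346212.203 m, y = 5044831.159 m.

x -8346212 m, y 5044831 m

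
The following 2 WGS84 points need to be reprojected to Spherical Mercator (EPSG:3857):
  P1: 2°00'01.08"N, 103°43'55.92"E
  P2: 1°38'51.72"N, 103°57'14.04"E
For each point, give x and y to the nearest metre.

P1: x 11547416 m, y 222718 m; P2: x 11572095 m, y 183446 m

Web Mercator: x = R·λ, y = R·ln tan(π/4+φ/2), R = 6378137 m.
P1 (2.0003°, 103.7322°) → (11547415.683, 222717.625) m.
P2 (1.6477°, 103.9539°) → (11572095.214, 183446.412) m.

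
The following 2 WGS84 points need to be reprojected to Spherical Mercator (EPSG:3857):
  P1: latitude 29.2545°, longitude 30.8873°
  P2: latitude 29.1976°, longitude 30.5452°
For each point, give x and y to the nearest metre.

Web Mercator: x = R·λ, y = R·ln tan(π/4+φ/2), R = 6378137 m.
P1 (29.2545°, 30.8873°) → (3438358.508, 3408078.232) m.
P2 (29.1976°, 30.5452°) → (3400276.110, 3400820.207) m.

P1: x 3438359 m, y 3408078 m; P2: x 3400276 m, y 3400820 m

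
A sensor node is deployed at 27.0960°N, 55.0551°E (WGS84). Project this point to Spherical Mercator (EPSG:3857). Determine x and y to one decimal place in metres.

Web Mercator is spherical with R = a = 6378137 m.
x = R·λ = 6378137 × 0.960892765 = 6128705.698 m.
y = R·ln tan(π/4 + φ/2) = 6378137 × 0.491596654 = 3135470.809 m.

x 6128705.7 m, y 3135470.8 m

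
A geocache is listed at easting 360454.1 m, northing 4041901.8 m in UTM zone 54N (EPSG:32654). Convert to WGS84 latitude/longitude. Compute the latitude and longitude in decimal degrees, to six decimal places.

lat 36.512300°, lon 139.441600°

Zone 54N: λ₀ = 141°, k₀ = 0.9996, false easting 500000 m.
Meridian distance M = (N − FN)/k₀ = 4043519.2 m.
Inverse transverse Mercator on WGS84 gives φ = 36.51230025°, λ = 139.44160019°.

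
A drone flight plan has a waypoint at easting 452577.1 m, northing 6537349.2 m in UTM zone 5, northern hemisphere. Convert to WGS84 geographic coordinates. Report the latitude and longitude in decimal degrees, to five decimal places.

Zone 5N: λ₀ = -153°, k₀ = 0.9996, false easting 500000 m.
Meridian distance M = (N − FN)/k₀ = 6539965.2 m.
Inverse transverse Mercator on WGS84 gives φ = 58.97309998°, λ = -153.82480082°.

lat 58.97310°, lon -153.82480°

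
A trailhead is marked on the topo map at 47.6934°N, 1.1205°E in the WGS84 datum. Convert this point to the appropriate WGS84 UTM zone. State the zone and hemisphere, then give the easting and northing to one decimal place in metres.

Zone 31N: E 358971.4 m, N 5283934.8 m

Longitude 1.1205° lies in the 6° band [0°, 6°), giving zone 31; latitude is north of the equator, so 31N.
Zone 31 central meridian λ₀ = 6×31 − 183 = 3°; Δλ = -1.8795°.
Transverse Mercator on WGS84 with k₀ = 0.9996 gives E = 358971.395 m, N = 5283934.787 m.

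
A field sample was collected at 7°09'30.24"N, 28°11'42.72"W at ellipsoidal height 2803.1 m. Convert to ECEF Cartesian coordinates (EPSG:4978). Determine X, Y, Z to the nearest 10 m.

WGS84: a = 6378137 m, e² = 0.006694380; N(φ) = a/√(1−e²sin²φ) = 6378468.538 m.
X = (N+h)·cosφ·cosλ = 5580252.020 m; Y = (N+h)·cosφ·sinλ = -2991503.011 m; Z = (N(1−e²)+h)·sinφ = 789867.609 m.

X 5580250 m, Y -2991500 m, Z 789870 m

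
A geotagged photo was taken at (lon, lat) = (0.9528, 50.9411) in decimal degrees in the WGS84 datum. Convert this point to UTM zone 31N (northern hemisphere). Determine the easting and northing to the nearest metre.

E 356173 m, N 5645271 m

Zone 31 central meridian λ₀ = 6×31 − 183 = 3°; Δλ = -2.0472°.
Transverse Mercator on WGS84 with k₀ = 0.9996 gives E = 356173.274 m, N = 5645270.608 m.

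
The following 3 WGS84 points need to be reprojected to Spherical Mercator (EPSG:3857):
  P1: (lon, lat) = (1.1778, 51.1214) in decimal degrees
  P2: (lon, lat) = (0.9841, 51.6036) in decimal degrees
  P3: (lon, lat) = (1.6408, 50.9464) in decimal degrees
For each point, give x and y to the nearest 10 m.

P1: x 131110 m, y 6642800 m; P2: x 109550 m, y 6728770 m; P3: x 182650 m, y 6611820 m

Web Mercator: x = R·λ, y = R·ln tan(π/4+φ/2), R = 6378137 m.
P1 (51.1214°, 1.1778°) → (131112.096, 6642796.136) m.
P2 (51.6036°, 0.9841°) → (109549.511, 6728766.171) m.
P3 (50.9464°, 1.6408°) → (182653.020, 6611817.974) m.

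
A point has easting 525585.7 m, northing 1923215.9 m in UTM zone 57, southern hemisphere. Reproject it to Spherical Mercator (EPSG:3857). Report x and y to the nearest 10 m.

x 17786030 m, y -12042530 m

Unproject from UTM 57S (λ₀ = 159°) → φ = -72.78610005°, λ = 159.77459907°.
Web Mercator (R = 6378137 m): x = 17786027.010 m, y = -12042529.310 m.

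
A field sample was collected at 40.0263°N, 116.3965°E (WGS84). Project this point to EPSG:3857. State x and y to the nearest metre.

x 12957199 m, y 4869765 m

Web Mercator is spherical with R = a = 6378137 m.
x = R·λ = 6378137 × 2.031502163 = 12957199.110 m.
y = R·ln tan(π/4 + φ/2) = 6378137 × 0.763508978 = 4869764.860 m.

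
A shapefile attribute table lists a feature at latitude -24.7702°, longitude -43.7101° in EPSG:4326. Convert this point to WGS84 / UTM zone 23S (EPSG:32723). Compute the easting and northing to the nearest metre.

Zone 23 central meridian λ₀ = 6×23 − 183 = -45°; Δλ = +1.2899°.
Transverse Mercator on WGS84 with k₀ = 0.9996 gives E = 630411.687 m, N = 7259882.164 m.

E 630412 m, N 7259882 m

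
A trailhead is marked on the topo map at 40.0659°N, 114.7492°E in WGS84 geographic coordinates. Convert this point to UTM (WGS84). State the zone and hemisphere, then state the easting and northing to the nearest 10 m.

Longitude 114.7492° lies in the 6° band [114°, 120°), giving zone 50; latitude is north of the equator, so 50N.
Zone 50 central meridian λ₀ = 6×50 − 183 = 117°; Δλ = -2.2508°.
Transverse Mercator on WGS84 with k₀ = 0.9996 gives E = 308048.644 m, N = 4437499.019 m.

Zone 50N: E 308050 m, N 4437500 m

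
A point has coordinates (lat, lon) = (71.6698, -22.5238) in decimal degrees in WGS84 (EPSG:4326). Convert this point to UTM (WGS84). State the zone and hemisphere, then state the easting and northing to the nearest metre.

Zone 27N: E 446518 m, N 7952777 m

Longitude -22.5238° lies in the 6° band [-24°, -18°), giving zone 27; latitude is north of the equator, so 27N.
Zone 27 central meridian λ₀ = 6×27 − 183 = -21°; Δλ = -1.5238°.
Transverse Mercator on WGS84 with k₀ = 0.9996 gives E = 446517.834 m, N = 7952777.247 m.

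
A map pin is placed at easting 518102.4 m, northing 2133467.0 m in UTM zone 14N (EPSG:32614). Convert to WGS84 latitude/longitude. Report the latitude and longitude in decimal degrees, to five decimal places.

Zone 14N: λ₀ = -99°, k₀ = 0.9996, false easting 500000 m.
Meridian distance M = (N − FN)/k₀ = 2134320.7 m.
Inverse transverse Mercator on WGS84 gives φ = 19.29489998°, λ = -98.82769993°.

lat 19.29490°, lon -98.82770°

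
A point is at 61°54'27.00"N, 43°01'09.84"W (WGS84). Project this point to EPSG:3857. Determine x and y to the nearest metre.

Web Mercator is spherical with R = a = 6378137 m.
x = R·λ = 6378137 × -0.750830172 = -4788897.702 m.
y = R·ln tan(π/4 + φ/2) = 6378137 × 1.385552355 = 8837242.738 m.

x -4788898 m, y 8837243 m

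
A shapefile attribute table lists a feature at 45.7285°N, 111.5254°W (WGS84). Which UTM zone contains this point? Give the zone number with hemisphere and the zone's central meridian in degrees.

Zone 12N, central meridian -111°

UTM zone = ⌊(λ + 180)/6⌋ + 1; -111.5254° ∈ [-114°, -108°) → zone 12.
Hemisphere: N (φ ≥ 0).
Central meridian λ₀ = 6×12 − 183 = -111°.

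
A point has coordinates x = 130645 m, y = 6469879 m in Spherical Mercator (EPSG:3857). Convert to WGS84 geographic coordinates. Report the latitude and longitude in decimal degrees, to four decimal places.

R = 6378137 m. λ = x/R = 1.17360400°.
φ = 2·arctan(exp(y/R)) − 90° = 2·arctan(2.75766) − 90° = 50.13609763°.

lat 50.1361°, lon 1.1736°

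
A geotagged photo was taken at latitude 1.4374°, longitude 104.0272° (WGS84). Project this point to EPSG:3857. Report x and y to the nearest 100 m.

Web Mercator is spherical with R = a = 6378137 m.
x = R·λ = 6378137 × 1.815617152 = 11580254.933 m.
y = R·ln tan(π/4 + φ/2) = 6378137 × 0.025089995 = 160027.423 m.

x 11580300 m, y 160000 m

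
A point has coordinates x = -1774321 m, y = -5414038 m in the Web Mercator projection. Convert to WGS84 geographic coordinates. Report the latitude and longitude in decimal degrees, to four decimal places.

R = 6378137 m. λ = x/R = -15.93899673°.
φ = 2·arctan(exp(y/R)) − 90° = 2·arctan(0.42791) − 90° = -43.66689958°.

lat -43.6669°, lon -15.9390°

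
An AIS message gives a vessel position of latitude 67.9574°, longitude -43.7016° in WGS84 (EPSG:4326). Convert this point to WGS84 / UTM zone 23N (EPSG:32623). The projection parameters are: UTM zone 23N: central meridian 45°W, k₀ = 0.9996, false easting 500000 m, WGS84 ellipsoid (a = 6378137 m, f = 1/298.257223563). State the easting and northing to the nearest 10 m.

E 554380 m, N 7538690 m

Zone 23 central meridian λ₀ = 6×23 − 183 = -45°; Δλ = +1.2984°.
Transverse Mercator on WGS84 with k₀ = 0.9996 gives E = 554375.789 m, N = 7538685.900 m.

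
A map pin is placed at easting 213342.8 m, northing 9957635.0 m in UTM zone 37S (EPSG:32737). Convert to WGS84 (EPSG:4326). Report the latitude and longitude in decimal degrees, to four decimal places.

lat -0.3829°, lon 36.4247°

Zone 37S: λ₀ = 39°, k₀ = 0.9996, false easting 500000 m, false northing 10000000 m.
Meridian distance M = (N − FN)/k₀ = -42382.0 m.
Inverse transverse Mercator on WGS84 gives φ = -0.38289968°, λ = 36.42470032°.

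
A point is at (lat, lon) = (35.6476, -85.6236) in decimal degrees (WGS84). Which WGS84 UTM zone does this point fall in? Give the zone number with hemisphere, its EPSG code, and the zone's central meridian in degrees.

Zone 16N (EPSG:32616), central meridian -87°

UTM zone = ⌊(λ + 180)/6⌋ + 1; -85.6236° ∈ [-90°, -84°) → zone 16.
Hemisphere: N (φ ≥ 0).
Central meridian λ₀ = 6×16 − 183 = -87°.
EPSG code: 32616.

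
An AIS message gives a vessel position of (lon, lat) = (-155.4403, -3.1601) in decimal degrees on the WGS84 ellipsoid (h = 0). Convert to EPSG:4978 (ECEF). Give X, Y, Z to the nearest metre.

WGS84: a = 6378137 m, e² = 0.006694380; N(φ) = a/√(1−e²sin²φ) = 6378201.878 m.
X = (N+h)·cosφ·cosλ = -5792336.284 m; Y = (N+h)·cosφ·sinλ = -2647012.052 m; Z = (N(1−e²)+h)·sinφ = -349252.191 m.

X -5792336 m, Y -2647012 m, Z -349252 m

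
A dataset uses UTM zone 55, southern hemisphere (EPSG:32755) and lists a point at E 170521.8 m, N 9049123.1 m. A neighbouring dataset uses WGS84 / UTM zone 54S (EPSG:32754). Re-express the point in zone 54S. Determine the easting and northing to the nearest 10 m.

E 831020 m, N 9049110 m

UTM 55S → geographic: φ = -8.59060026°, λ = 144.00700034°.
UTM 54S (λ₀ = 141°) forward: E = 831020.795 m, N = 9049111.024 m.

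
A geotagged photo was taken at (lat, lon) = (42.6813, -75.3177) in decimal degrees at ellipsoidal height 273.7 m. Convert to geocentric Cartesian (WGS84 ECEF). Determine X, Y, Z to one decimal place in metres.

X 1190301.8 m, Y -4542877.9 m, Z 4301727.2 m

WGS84: a = 6378137 m, e² = 0.006694380; N(φ) = a/√(1−e²sin²φ) = 6387971.093 m.
X = (N+h)·cosφ·cosλ = 1190301.829 m; Y = (N+h)·cosφ·sinλ = -4542877.863 m; Z = (N(1−e²)+h)·sinφ = 4301727.246 m.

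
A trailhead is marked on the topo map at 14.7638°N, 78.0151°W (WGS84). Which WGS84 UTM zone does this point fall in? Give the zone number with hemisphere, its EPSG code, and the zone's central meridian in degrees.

UTM zone = ⌊(λ + 180)/6⌋ + 1; -78.0151° ∈ [-84°, -78°) → zone 17.
Hemisphere: N (φ ≥ 0).
Central meridian λ₀ = 6×17 − 183 = -81°.
EPSG code: 32617.

Zone 17N (EPSG:32617), central meridian -81°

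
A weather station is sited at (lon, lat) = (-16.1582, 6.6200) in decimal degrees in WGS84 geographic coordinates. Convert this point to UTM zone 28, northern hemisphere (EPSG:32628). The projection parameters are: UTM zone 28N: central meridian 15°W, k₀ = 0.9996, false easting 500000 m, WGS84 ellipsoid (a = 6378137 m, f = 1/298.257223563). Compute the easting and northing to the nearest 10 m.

E 371970 m, N 731890 m

Zone 28 central meridian λ₀ = 6×28 − 183 = -15°; Δλ = -1.1582°.
Transverse Mercator on WGS84 with k₀ = 0.9996 gives E = 371966.385 m, N = 731890.716 m.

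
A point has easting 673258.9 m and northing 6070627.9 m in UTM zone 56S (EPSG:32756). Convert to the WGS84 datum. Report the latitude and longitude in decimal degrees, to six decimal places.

Zone 56S: λ₀ = 153°, k₀ = 0.9996, false easting 500000 m, false northing 10000000 m.
Meridian distance M = (N − FN)/k₀ = -3930944.5 m.
Inverse transverse Mercator on WGS84 gives φ = -35.49280014°, λ = 154.91010007°.

lat -35.492800°, lon 154.910100°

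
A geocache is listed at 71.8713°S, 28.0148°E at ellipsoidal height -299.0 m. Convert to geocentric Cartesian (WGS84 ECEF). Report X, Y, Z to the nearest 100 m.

WGS84: a = 6378137 m, e² = 0.006694380; N(φ) = a/√(1−e²sin²φ) = 6397506.810 m.
X = (N+h)·cosφ·cosλ = 1757272.172 m; Y = (N+h)·cosφ·sinλ = 934940.516 m; Z = (N(1−e²)+h)·sinφ = -6038948.969 m.

X 1757300 m, Y 934900 m, Z -6038900 m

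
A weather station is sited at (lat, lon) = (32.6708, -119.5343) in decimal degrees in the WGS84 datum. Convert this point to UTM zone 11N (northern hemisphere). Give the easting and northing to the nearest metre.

E 262348 m, N 3617631 m

Zone 11 central meridian λ₀ = 6×11 − 183 = -117°; Δλ = -2.5343°.
Transverse Mercator on WGS84 with k₀ = 0.9996 gives E = 262348.408 m, N = 3617631.081 m.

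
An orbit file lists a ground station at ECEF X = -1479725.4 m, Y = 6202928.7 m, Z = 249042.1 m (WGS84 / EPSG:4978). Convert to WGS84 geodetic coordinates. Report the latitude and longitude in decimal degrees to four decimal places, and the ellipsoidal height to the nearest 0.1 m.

lat 2.2515°, lon 103.4173°, h 3739.8 m

λ = atan2(Y, X) = 103.41729978°; p = √(X²+Y²) = 6376983.0 m.
Bowring's method on WGS84 (a = 6378137 m, b = 6356752.314 m) gives φ = 2.25149981°, h = 3739.796 m.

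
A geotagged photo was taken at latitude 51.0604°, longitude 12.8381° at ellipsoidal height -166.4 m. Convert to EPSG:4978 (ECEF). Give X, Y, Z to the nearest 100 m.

X 3916300 m, Y 892500 m, Z 4937600 m

WGS84: a = 6378137 m, e² = 0.006694380; N(φ) = a/√(1−e²sin²φ) = 6391092.128 m.
X = (N+h)·cosφ·cosλ = 3916291.619 m; Y = (N+h)·cosφ·sinλ = 892498.681 m; Z = (N(1−e²)+h)·sinφ = 4937641.114 m.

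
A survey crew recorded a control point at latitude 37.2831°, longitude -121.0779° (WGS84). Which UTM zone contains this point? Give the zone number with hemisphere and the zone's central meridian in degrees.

Zone 10N, central meridian -123°

UTM zone = ⌊(λ + 180)/6⌋ + 1; -121.0779° ∈ [-126°, -120°) → zone 10.
Hemisphere: N (φ ≥ 0).
Central meridian λ₀ = 6×10 − 183 = -123°.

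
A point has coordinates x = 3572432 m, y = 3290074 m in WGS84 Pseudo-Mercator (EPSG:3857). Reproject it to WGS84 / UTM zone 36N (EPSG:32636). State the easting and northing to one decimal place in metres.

E 410961.6 m, N 3133595.2 m

Web Mercator inverse (R = 6378137 m) → φ = 28.32549826°, λ = 32.09170267°.
UTM 36N forward: E = 410961.641 m, N = 3133595.220 m.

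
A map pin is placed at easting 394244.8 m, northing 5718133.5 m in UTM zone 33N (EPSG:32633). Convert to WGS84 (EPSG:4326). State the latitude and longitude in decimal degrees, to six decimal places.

lat 51.604300°, lon 13.472900°

Zone 33N: λ₀ = 15°, k₀ = 0.9996, false easting 500000 m.
Meridian distance M = (N − FN)/k₀ = 5720421.7 m.
Inverse transverse Mercator on WGS84 gives φ = 51.60430004°, λ = 13.47290023°.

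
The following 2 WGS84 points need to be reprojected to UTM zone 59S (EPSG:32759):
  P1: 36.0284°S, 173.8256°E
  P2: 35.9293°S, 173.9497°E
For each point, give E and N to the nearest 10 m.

UTM zone 59S: λ₀ = 171°, k₀ = 0.9996.
P1 (-36.0284°, 173.8256°) → (754605.334, 6009207.152) m.
P2 (-35.9293°, 173.9497°) → (766123.446, 6019871.440) m.

P1: E 754610 m, N 6009210 m; P2: E 766120 m, N 6019870 m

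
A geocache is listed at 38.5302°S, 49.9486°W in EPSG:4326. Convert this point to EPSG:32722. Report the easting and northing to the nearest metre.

E 591643 m, N 5734832 m

Zone 22 central meridian λ₀ = 6×22 − 183 = -51°; Δλ = +1.0514°.
Transverse Mercator on WGS84 with k₀ = 0.9996 gives E = 591642.715 m, N = 5734831.711 m.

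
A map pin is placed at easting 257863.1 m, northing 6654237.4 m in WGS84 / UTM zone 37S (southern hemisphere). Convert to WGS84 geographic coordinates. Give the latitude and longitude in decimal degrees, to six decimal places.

lat -30.219300°, lon 36.484300°

Zone 37S: λ₀ = 39°, k₀ = 0.9996, false easting 500000 m, false northing 10000000 m.
Meridian distance M = (N − FN)/k₀ = -3347101.4 m.
Inverse transverse Mercator on WGS84 gives φ = -30.21930044°, λ = 36.48429952°.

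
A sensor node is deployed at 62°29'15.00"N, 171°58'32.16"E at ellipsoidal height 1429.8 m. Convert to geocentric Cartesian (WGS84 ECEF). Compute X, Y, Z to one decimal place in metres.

X -2925847.8 m, Y 412471.8 m, Z 5635086.1 m

WGS84: a = 6378137 m, e² = 0.006694380; N(φ) = a/√(1−e²sin²φ) = 6394996.812 m.
X = (N+h)·cosφ·cosλ = -2925847.762 m; Y = (N+h)·cosφ·sinλ = 412471.776 m; Z = (N(1−e²)+h)·sinφ = 5635086.103 m.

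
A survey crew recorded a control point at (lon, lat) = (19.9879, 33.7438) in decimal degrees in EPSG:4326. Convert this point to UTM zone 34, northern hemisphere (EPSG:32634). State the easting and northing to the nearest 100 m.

E 406300 m, N 3734200 m

Zone 34 central meridian λ₀ = 6×34 − 183 = 21°; Δλ = -1.0121°.
Transverse Mercator on WGS84 with k₀ = 0.9996 gives E = 406253.214 m, N = 3734209.585 m.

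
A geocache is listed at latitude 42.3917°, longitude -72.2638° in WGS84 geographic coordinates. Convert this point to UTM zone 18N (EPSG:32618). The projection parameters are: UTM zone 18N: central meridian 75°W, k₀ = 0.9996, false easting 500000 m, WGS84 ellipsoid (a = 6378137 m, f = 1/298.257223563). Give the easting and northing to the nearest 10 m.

E 725220 m, N 4696890 m

Zone 18 central meridian λ₀ = 6×18 − 183 = -75°; Δλ = +2.7362°.
Transverse Mercator on WGS84 with k₀ = 0.9996 gives E = 725218.476 m, N = 4696894.811 m.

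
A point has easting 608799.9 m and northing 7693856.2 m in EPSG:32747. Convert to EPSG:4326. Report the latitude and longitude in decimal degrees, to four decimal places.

Zone 47S: λ₀ = 99°, k₀ = 0.9996, false easting 500000 m, false northing 10000000 m.
Meridian distance M = (N − FN)/k₀ = -2307066.6 m.
Inverse transverse Mercator on WGS84 gives φ = -20.85219979°, λ = 100.04579971°.

lat -20.8522°, lon 100.0458°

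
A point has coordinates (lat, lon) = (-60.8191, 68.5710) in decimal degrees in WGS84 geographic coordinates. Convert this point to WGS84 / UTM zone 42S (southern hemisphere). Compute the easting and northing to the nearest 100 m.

E 476700 m, N 3257300 m

Zone 42 central meridian λ₀ = 6×42 − 183 = 69°; Δλ = -0.4290°.
Transverse Mercator on WGS84 with k₀ = 0.9996 gives E = 476665.456 m, N = 3257285.569 m.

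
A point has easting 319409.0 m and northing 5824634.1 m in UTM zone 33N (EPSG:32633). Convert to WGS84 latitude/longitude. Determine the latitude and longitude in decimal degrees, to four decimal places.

lat 52.5418°, lon 12.3369°

Zone 33N: λ₀ = 15°, k₀ = 0.9996, false easting 500000 m.
Meridian distance M = (N − FN)/k₀ = 5826964.9 m.
Inverse transverse Mercator on WGS84 gives φ = 52.54180012°, λ = 12.33690026°.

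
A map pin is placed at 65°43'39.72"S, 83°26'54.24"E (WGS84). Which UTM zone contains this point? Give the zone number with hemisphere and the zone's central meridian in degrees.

UTM zone = ⌊(λ + 180)/6⌋ + 1; 83.4484° ∈ [78°, 84°) → zone 44.
Hemisphere: S (φ < 0).
Central meridian λ₀ = 6×44 − 183 = 81°.

Zone 44S, central meridian 81°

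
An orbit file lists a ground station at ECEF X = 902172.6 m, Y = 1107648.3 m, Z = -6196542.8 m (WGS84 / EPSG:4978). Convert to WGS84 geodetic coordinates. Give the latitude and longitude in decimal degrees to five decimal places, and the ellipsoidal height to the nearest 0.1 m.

λ = atan2(Y, X) = 50.83739991°; p = √(X²+Y²) = 1428565.8 m.
Bowring's method on WGS84 (a = 6378137 m, b = 6356752.314 m) gives φ = -77.10169975°, h = 1257.093 m.

lat -77.10170°, lon 50.83740°, h 1257.1 m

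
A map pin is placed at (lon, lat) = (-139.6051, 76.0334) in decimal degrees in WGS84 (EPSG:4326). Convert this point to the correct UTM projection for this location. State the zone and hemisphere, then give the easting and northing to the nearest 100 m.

Zone 7N: E 537600 m, N 8439400 m

Longitude -139.6051° lies in the 6° band [-144°, -138°), giving zone 7; latitude is north of the equator, so 7N.
Zone 7 central meridian λ₀ = 6×7 − 183 = -141°; Δλ = +1.3949°.
Transverse Mercator on WGS84 with k₀ = 0.9996 gives E = 537578.069 m, N = 8439356.187 m.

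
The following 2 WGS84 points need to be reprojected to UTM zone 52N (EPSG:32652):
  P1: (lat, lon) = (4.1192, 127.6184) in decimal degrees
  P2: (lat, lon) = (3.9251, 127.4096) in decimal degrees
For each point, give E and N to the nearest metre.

UTM zone 52N: λ₀ = 129°, k₀ = 0.9996.
P1 (4.1192°, 127.6184°) → (346642.194, 455436.071) m.
P2 (3.9251°, 127.4096°) → (323418.021, 434016.086) m.

P1: E 346642 m, N 455436 m; P2: E 323418 m, N 434016 m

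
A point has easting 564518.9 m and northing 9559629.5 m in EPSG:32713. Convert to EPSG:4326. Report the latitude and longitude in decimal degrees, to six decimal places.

Zone 13S: λ₀ = -105°, k₀ = 0.9996, false easting 500000 m, false northing 10000000 m.
Meridian distance M = (N − FN)/k₀ = -440546.7 m.
Inverse transverse Mercator on WGS84 gives φ = -3.98389995°, λ = -104.41879981°.

lat -3.983900°, lon -104.418800°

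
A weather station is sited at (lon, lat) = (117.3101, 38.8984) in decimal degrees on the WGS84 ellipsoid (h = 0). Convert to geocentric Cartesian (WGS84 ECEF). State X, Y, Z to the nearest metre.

X -2280458 m, Y 4416397 m, Z 3983545 m

WGS84: a = 6378137 m, e² = 0.006694380; N(φ) = a/√(1−e²sin²φ) = 6386571.769 m.
X = (N+h)·cosφ·cosλ = -2280458.421 m; Y = (N+h)·cosφ·sinλ = 4416396.908 m; Z = (N(1−e²)+h)·sinφ = 3983545.247 m.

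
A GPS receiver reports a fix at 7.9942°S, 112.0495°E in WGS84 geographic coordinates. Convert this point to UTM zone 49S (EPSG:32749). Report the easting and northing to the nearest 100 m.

Zone 49 central meridian λ₀ = 6×49 − 183 = 111°; Δλ = +1.0495°.
Transverse Mercator on WGS84 with k₀ = 0.9996 gives E = 615661.941 m, N = 9116196.015 m.

E 615700 m, N 9116200 m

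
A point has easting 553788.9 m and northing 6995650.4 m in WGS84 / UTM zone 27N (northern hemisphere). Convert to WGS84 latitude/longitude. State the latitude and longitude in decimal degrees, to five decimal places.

Zone 27N: λ₀ = -21°, k₀ = 0.9996, false easting 500000 m.
Meridian distance M = (N − FN)/k₀ = 6998449.8 m.
Inverse transverse Mercator on WGS84 gives φ = 63.08630009°, λ = -19.93489969°.

lat 63.08630°, lon -19.93490°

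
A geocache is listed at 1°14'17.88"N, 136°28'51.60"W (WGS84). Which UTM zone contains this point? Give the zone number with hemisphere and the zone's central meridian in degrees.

UTM zone = ⌊(λ + 180)/6⌋ + 1; -136.4810° ∈ [-138°, -132°) → zone 8.
Hemisphere: N (φ ≥ 0).
Central meridian λ₀ = 6×8 − 183 = -135°.

Zone 8N, central meridian -135°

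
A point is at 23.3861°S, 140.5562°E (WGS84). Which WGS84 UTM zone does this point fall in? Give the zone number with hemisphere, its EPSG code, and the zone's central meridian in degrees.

Zone 54S (EPSG:32754), central meridian 141°

UTM zone = ⌊(λ + 180)/6⌋ + 1; 140.5562° ∈ [138°, 144°) → zone 54.
Hemisphere: S (φ < 0).
Central meridian λ₀ = 6×54 − 183 = 141°.
EPSG code: 32754.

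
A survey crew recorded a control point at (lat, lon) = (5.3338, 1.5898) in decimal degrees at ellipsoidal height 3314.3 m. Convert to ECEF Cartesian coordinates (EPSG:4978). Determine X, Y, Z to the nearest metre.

X 6351558 m, Y 176283 m, Z 589255 m

WGS84: a = 6378137 m, e² = 0.006694380; N(φ) = a/√(1−e²sin²φ) = 6378321.487 m.
X = (N+h)·cosφ·cosλ = 6351557.671 m; Y = (N+h)·cosφ·sinλ = 176283.466 m; Z = (N(1−e²)+h)·sinφ = 589254.708 m.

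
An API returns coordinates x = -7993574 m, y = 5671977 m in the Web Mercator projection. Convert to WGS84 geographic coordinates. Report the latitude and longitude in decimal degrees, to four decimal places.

R = 6378137 m. λ = x/R = -71.80749699°.
φ = 2·arctan(exp(y/R)) − 90° = 2·arctan(2.43339) − 90° = 45.31959949°.

lat 45.3196°, lon -71.8075°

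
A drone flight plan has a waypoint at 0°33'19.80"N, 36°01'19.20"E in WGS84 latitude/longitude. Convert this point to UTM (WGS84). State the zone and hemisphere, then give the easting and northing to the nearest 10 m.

Longitude 36.0220° lies in the 6° band [36°, 42°), giving zone 37; latitude is north of the equator, so 37N.
Zone 37 central meridian λ₀ = 6×37 − 183 = 39°; Δλ = -2.9780°.
Transverse Mercator on WGS84 with k₀ = 0.9996 gives E = 168488.355 m, N = 61483.044 m.

Zone 37N: E 168490 m, N 61480 m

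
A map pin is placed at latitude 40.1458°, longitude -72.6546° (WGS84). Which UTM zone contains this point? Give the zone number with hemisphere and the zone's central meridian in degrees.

Zone 18N, central meridian -75°

UTM zone = ⌊(λ + 180)/6⌋ + 1; -72.6546° ∈ [-78°, -72°) → zone 18.
Hemisphere: N (φ ≥ 0).
Central meridian λ₀ = 6×18 − 183 = -75°.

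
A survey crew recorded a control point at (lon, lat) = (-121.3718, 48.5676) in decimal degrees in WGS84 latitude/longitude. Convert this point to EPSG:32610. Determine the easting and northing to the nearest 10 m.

Zone 10 central meridian λ₀ = 6×10 − 183 = -123°; Δλ = +1.6282°.
Transverse Mercator on WGS84 with k₀ = 0.9996 gives E = 620116.147 m, N = 5380669.473 m.

E 620120 m, N 5380670 m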